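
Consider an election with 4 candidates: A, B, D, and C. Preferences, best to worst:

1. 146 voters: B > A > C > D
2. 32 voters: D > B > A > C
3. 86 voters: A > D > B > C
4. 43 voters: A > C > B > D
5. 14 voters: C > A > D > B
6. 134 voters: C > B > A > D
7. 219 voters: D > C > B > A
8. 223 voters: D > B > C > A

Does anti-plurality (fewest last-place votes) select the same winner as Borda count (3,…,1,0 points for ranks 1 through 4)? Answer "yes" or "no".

no

Anti-plurality — last-place votes: A 442, B 14, D 323, C 118. Winner: B.
Borda — scores: A 873, B 1564, D 1608, C 1337. Winner: D.
The two methods disagree.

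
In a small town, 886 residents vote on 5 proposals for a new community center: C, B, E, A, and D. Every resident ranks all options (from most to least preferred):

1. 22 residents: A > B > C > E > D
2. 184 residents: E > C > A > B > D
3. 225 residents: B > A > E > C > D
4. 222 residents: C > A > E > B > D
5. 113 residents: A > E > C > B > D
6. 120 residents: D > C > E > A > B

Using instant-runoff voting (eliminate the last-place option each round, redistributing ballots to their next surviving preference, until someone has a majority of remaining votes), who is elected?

E

Round 1: C 222, B 225, E 184, A 135, D 120. Eliminate D.
Round 2: C 342, B 225, E 184, A 135. Eliminate A.
Round 3: C 342, B 247, E 297. Eliminate B.
Round 4: C 364, E 522. E has a majority.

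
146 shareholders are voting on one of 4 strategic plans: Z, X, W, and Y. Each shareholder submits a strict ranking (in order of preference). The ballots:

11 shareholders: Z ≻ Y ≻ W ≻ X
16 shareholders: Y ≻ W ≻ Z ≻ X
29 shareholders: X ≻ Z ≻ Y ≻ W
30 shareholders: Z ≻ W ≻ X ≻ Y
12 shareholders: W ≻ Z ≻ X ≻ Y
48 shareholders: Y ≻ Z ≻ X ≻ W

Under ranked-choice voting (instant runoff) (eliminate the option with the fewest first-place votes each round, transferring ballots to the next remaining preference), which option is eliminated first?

Round 1: Z 41, X 29, W 12, Y 64. Eliminate W.

W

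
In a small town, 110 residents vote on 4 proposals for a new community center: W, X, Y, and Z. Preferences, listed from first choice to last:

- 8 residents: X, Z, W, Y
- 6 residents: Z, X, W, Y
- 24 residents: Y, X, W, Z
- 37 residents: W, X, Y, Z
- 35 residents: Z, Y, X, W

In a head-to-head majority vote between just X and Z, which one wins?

X

Voters preferring X to Z: 69; preferring Z to X: 41.
X wins the head-to-head.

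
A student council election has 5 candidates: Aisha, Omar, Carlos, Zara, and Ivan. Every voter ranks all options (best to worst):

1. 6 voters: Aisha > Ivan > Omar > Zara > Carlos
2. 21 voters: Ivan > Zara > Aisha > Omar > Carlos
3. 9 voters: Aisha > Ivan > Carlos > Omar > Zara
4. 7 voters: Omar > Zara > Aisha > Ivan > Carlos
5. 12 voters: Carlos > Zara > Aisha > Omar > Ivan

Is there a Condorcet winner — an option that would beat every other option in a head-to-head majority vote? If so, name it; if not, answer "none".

Checking pairwise contests:
Zara beats Aisha 40–15.
Aisha beats Omar 48–7.
Aisha beats Carlos 43–12.
Ivan beats Zara 36–19.
Aisha beats Ivan 34–21.
Every option loses at least one head-to-head, so there is no Condorcet winner.

none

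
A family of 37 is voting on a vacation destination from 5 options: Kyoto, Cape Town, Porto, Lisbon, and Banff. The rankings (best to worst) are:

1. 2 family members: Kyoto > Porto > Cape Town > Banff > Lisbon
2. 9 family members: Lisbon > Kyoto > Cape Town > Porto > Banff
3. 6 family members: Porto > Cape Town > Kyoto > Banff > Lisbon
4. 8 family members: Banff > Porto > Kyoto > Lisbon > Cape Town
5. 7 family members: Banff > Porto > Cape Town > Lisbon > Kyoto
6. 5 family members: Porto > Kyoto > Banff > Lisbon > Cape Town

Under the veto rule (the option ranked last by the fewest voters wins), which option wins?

Porto

Last-place votes: Kyoto 7, Cape Town 13, Porto 0, Lisbon 8, Banff 9.
Porto is ranked last by the fewest voters, so Porto wins.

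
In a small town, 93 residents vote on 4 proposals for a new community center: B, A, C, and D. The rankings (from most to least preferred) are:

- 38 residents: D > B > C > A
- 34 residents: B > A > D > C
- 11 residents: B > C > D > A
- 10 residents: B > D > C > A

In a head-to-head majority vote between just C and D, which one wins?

D

Voters preferring C to D: 11; preferring D to C: 82.
D wins the head-to-head.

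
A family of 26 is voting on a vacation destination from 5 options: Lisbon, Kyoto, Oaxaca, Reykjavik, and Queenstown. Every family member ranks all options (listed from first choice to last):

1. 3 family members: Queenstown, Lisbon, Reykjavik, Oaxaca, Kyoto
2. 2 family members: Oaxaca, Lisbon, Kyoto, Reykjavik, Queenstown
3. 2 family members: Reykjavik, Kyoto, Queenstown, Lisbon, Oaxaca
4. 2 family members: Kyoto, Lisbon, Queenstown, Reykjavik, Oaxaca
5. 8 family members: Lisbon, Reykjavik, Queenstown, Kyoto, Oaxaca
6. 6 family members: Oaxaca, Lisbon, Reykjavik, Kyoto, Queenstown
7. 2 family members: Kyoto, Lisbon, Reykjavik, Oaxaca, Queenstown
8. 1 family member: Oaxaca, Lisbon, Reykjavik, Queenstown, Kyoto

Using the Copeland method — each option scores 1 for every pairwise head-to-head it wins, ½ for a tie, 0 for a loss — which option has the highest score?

Lisbon: beats Kyoto, Oaxaca, Reykjavik, and Queenstown → score 4.
Kyoto: beats Oaxaca and Queenstown; loses to Lisbon and Reykjavik → score 2.
Oaxaca: loses to Lisbon, Kyoto, Reykjavik, and Queenstown → score 0.
Reykjavik: beats Kyoto, Oaxaca, and Queenstown; loses to Lisbon → score 3.
Queenstown: beats Oaxaca; loses to Lisbon, Kyoto, and Reykjavik → score 1.
Lisbon has the best pairwise record.

Lisbon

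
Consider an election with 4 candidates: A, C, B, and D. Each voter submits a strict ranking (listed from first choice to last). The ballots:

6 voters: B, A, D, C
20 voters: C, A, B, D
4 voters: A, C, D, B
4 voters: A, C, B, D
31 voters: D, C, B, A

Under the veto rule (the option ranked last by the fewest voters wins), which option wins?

B

Last-place votes: A 31, C 6, B 4, D 24.
B is ranked last by the fewest voters, so B wins.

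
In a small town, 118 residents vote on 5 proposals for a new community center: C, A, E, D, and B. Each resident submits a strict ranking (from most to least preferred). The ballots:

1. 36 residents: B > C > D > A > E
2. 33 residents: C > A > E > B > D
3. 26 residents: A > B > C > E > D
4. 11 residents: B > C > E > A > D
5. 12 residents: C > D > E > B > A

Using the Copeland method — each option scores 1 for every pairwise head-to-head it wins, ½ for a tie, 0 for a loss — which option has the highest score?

B

C: beats A, E, and D; loses to B → score 3.
A: beats E and D; ties B; loses to C → score 2.5.
E: beats D; loses to C, A, and B → score 1.
D: loses to C, A, E, and B → score 0.
B: beats C, E, and D; ties A → score 3.5.
B has the best pairwise record.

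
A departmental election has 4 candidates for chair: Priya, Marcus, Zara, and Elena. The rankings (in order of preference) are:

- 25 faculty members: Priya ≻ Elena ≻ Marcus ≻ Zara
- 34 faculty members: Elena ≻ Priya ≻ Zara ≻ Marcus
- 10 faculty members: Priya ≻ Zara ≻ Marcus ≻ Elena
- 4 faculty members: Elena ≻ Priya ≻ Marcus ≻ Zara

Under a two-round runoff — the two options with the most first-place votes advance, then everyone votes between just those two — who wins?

Elena

Round 1 first-place votes: Priya 35, Marcus 0, Zara 0, Elena 38.
Elena and Priya advance.
Runoff: Elena is preferred to Priya by 38 voters; Priya by 35.
Elena wins the runoff.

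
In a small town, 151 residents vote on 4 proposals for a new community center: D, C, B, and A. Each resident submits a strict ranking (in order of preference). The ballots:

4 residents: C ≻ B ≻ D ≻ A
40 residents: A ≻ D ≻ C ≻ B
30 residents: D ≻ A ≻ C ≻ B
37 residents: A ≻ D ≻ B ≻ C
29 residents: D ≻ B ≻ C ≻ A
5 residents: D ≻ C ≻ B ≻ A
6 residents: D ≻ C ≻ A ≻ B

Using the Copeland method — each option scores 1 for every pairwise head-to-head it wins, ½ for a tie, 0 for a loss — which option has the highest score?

A

D: beats C and B; loses to A → score 2.
C: beats B; loses to D and A → score 1.
B: loses to D, C, and A → score 0.
A: beats D, C, and B → score 3.
A has the best pairwise record.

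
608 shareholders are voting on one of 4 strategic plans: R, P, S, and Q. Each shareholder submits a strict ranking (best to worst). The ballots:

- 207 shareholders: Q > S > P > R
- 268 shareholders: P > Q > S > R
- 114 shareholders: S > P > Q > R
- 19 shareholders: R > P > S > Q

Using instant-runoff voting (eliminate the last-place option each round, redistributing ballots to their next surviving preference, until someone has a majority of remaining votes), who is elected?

P

Round 1: R 19, P 268, S 114, Q 207. Eliminate R.
Round 2: P 287, S 114, Q 207. Eliminate S.
Round 3: P 401, Q 207. P has a majority.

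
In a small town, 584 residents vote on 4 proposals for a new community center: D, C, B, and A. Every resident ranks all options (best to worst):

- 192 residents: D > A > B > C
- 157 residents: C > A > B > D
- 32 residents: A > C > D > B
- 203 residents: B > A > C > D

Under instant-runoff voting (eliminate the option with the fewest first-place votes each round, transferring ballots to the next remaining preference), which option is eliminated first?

A

Round 1: D 192, C 157, B 203, A 32. Eliminate A.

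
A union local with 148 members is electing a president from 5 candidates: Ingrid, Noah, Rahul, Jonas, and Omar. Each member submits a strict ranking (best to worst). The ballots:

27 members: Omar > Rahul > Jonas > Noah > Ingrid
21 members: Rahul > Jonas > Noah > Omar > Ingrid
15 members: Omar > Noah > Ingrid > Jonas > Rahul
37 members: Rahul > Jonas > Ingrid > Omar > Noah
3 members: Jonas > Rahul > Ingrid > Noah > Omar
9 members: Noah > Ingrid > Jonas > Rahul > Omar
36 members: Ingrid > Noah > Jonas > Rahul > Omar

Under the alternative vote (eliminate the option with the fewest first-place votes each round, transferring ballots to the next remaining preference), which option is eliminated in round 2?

Round 1: Ingrid 36, Noah 9, Rahul 58, Jonas 3, Omar 42. Eliminate Jonas.
Round 2: Ingrid 36, Noah 9, Rahul 61, Omar 42. Eliminate Noah.

Noah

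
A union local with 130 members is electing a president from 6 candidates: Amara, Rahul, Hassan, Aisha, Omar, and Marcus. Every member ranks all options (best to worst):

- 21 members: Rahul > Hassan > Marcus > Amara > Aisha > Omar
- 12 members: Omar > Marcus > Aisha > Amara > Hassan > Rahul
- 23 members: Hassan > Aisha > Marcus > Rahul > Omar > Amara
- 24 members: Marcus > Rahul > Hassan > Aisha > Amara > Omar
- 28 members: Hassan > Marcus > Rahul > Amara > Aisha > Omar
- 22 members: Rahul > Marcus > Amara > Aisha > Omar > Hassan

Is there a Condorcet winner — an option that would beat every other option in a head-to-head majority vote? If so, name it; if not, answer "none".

none

Checking pairwise contests:
Rahul beats Amara 118–12.
Marcus beats Rahul 87–43.
Rahul beats Hassan 67–63.
Amara beats Aisha 71–59.
Amara beats Omar 95–35.
Hassan beats Marcus 72–58.
Every option loses at least one head-to-head, so there is no Condorcet winner.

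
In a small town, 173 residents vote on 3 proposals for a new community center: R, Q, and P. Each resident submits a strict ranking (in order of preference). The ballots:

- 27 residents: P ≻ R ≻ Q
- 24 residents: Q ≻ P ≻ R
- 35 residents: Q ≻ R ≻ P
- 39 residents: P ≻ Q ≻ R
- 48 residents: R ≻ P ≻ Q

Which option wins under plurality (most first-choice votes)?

First-place votes: R 48, Q 59, P 66.
P has the most first-place votes.

P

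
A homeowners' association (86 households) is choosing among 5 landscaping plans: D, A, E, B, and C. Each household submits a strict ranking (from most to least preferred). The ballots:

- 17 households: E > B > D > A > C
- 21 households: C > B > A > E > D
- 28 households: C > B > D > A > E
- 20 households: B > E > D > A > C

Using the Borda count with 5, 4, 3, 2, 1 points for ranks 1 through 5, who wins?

D: 17·3 + 21·1 + 28·3 + 20·3 = 216
A: 17·2 + 21·3 + 28·2 + 20·2 = 193
E: 17·5 + 21·2 + 28·1 + 20·4 = 235
B: 17·4 + 21·4 + 28·4 + 20·5 = 364
C: 17·1 + 21·5 + 28·5 + 20·1 = 282
B has the highest Borda score (364).

B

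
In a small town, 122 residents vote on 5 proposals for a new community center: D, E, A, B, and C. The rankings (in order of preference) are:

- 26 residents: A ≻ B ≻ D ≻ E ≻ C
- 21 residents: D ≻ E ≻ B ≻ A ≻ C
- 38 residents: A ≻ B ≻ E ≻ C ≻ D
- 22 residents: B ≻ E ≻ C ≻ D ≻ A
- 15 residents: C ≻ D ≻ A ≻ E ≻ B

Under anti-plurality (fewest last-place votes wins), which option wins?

E

Last-place votes: D 38, E 0, A 22, B 15, C 47.
E is ranked last by the fewest voters, so E wins.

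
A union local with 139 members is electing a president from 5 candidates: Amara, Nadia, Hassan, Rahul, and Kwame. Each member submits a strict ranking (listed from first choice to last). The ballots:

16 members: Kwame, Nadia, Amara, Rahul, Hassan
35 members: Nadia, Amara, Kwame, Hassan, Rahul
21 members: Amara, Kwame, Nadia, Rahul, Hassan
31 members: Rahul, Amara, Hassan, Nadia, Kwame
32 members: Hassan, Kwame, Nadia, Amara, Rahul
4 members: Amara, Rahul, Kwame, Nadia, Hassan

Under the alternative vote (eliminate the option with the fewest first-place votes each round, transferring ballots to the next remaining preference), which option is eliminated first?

Round 1: Amara 25, Nadia 35, Hassan 32, Rahul 31, Kwame 16. Eliminate Kwame.

Kwame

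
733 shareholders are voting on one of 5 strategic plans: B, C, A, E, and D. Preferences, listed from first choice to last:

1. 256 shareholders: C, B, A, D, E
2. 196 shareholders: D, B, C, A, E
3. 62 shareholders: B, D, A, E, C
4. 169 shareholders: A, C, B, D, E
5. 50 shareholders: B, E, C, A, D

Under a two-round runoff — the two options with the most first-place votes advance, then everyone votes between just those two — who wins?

C

Round 1 first-place votes: B 112, C 256, A 169, E 0, D 196.
C and D advance.
Runoff: C is preferred to D by 475 voters; D by 258.
C wins the runoff.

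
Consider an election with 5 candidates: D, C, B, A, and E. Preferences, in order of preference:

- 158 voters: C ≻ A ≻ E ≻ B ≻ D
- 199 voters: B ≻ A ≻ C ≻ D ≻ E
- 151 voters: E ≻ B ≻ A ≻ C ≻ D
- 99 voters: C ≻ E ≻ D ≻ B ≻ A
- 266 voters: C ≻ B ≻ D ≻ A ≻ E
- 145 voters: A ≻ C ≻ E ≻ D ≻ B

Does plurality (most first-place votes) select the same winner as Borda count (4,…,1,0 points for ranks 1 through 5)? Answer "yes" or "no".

Plurality — first-place votes: D 0, C 523, B 199, A 145, E 151. Winner: C.
Borda — scores: D 1074, C 3076, B 2304, A 2219, E 1507. Winner: C.
The two methods agree.

yes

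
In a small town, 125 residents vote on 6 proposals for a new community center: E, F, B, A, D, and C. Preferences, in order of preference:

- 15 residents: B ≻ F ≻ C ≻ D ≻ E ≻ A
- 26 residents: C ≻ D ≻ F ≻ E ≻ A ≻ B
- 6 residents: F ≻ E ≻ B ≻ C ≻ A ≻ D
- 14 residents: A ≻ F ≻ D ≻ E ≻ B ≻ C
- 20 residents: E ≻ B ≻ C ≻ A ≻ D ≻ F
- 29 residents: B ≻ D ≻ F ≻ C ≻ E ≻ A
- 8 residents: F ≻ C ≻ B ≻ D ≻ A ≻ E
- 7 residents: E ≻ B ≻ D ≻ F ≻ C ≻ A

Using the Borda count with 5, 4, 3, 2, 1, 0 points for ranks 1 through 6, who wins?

B

E: 15·1 + 26·2 + 6·4 + 14·2 + 20·5 + 29·1 + 8·0 + 7·5 = 283
F: 15·4 + 26·3 + 6·5 + 14·4 + 20·0 + 29·3 + 8·5 + 7·2 = 365
B: 15·5 + 26·0 + 6·3 + 14·1 + 20·4 + 29·5 + 8·3 + 7·4 = 384
A: 15·0 + 26·1 + 6·1 + 14·5 + 20·2 + 29·0 + 8·1 + 7·0 = 150
D: 15·2 + 26·4 + 6·0 + 14·3 + 20·1 + 29·4 + 8·2 + 7·3 = 349
C: 15·3 + 26·5 + 6·2 + 14·0 + 20·3 + 29·2 + 8·4 + 7·1 = 344
B has the highest Borda score (384).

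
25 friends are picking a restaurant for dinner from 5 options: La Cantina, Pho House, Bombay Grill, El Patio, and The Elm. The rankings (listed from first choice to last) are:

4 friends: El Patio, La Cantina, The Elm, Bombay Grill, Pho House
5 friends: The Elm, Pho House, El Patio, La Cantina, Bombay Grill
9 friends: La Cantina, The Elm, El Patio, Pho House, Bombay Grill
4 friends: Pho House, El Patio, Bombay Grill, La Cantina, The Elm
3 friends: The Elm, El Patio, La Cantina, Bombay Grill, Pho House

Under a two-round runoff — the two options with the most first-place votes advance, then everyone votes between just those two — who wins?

Round 1 first-place votes: La Cantina 9, Pho House 4, Bombay Grill 0, El Patio 4, The Elm 8.
La Cantina and The Elm advance.
Runoff: La Cantina is preferred to The Elm by 17 voters; The Elm by 8.
La Cantina wins the runoff.

La Cantina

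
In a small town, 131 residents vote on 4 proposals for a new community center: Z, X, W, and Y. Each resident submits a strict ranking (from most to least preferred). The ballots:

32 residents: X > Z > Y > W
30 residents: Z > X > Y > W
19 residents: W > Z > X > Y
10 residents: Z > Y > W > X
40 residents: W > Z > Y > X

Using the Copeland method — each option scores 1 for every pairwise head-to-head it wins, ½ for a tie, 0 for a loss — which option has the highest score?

Z

Z: beats X, W, and Y → score 3.
X: beats Y; loses to Z and W → score 1.
W: beats X; loses to Z and Y → score 1.
Y: beats W; loses to Z and X → score 1.
Z has the best pairwise record.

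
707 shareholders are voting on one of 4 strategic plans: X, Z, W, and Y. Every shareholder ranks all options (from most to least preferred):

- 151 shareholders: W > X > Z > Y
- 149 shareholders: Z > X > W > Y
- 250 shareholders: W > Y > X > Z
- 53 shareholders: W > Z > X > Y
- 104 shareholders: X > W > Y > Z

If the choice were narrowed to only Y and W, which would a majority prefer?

Voters preferring Y to W: 0; preferring W to Y: 707.
W wins the head-to-head.

W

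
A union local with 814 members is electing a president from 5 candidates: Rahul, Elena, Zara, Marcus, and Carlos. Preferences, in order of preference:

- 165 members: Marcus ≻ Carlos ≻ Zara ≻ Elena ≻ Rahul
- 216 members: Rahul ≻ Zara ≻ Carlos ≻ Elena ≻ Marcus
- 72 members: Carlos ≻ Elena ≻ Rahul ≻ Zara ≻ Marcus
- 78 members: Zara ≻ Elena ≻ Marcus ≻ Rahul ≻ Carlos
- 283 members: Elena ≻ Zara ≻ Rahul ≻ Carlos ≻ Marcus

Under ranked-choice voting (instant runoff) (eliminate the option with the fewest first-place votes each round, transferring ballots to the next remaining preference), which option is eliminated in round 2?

Round 1: Rahul 216, Elena 283, Zara 78, Marcus 165, Carlos 72. Eliminate Carlos.
Round 2: Rahul 216, Elena 355, Zara 78, Marcus 165. Eliminate Zara.

Zara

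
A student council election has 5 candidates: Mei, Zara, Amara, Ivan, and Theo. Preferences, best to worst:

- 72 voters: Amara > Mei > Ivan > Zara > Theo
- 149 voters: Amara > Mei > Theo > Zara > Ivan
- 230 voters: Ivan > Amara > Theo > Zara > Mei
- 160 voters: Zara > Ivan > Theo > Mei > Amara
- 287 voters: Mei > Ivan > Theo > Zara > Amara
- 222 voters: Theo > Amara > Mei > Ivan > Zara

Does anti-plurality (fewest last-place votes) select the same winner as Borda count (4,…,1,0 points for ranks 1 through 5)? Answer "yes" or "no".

Anti-plurality — last-place votes: Mei 230, Zara 222, Amara 447, Ivan 149, Theo 72. Winner: Theo.
Borda — scores: Mei 2415, Zara 1378, Amara 2240, Ivan 2627, Theo 2540. Winner: Ivan.
The two methods disagree.

no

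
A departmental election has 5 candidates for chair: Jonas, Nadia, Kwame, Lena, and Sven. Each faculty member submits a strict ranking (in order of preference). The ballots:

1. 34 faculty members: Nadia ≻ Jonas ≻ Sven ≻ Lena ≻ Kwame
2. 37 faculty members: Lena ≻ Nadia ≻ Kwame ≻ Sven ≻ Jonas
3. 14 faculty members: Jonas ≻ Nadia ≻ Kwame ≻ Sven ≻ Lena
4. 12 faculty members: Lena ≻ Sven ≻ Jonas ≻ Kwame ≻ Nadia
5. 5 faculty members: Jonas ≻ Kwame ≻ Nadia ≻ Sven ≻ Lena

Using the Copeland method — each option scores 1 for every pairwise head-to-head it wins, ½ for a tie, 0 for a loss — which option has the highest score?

Jonas: beats Kwame, Lena, and Sven; loses to Nadia → score 3.
Nadia: beats Jonas, Kwame, Lena, and Sven → score 4.
Kwame: beats Sven; loses to Jonas, Nadia, and Lena → score 1.
Lena: beats Kwame; loses to Jonas, Nadia, and Sven → score 1.
Sven: beats Lena; loses to Jonas, Nadia, and Kwame → score 1.
Nadia has the best pairwise record.

Nadia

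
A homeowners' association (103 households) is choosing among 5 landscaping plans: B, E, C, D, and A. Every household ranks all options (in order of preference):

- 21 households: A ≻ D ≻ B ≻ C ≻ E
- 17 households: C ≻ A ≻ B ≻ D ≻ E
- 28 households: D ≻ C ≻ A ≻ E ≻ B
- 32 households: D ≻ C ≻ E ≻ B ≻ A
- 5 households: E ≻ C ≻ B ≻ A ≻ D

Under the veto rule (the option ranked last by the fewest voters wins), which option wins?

Last-place votes: B 28, E 38, C 0, D 5, A 32.
C is ranked last by the fewest voters, so C wins.

C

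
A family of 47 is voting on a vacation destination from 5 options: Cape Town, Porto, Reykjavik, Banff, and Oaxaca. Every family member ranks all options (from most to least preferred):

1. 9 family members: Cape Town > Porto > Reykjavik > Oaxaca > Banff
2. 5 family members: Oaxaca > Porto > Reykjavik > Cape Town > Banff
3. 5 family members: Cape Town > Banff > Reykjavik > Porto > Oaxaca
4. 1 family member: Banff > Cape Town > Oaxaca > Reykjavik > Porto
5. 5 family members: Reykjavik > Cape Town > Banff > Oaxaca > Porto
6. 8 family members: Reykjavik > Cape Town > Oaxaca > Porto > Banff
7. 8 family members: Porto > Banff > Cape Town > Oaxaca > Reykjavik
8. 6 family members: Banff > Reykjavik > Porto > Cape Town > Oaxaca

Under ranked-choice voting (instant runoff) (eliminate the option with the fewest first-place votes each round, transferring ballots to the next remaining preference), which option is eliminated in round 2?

Round 1: Cape Town 14, Porto 8, Reykjavik 13, Banff 7, Oaxaca 5. Eliminate Oaxaca.
Round 2: Cape Town 14, Porto 13, Reykjavik 13, Banff 7. Eliminate Banff.

Banff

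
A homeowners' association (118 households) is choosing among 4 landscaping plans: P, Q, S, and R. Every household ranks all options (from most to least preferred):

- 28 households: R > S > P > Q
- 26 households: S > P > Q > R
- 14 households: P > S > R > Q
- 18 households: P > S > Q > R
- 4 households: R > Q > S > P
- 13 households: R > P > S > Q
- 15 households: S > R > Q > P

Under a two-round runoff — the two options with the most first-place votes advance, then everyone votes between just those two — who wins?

Round 1 first-place votes: P 32, Q 0, S 41, R 45.
R and S advance.
Runoff: R is preferred to S by 45 voters; S by 73.
S wins the runoff.

S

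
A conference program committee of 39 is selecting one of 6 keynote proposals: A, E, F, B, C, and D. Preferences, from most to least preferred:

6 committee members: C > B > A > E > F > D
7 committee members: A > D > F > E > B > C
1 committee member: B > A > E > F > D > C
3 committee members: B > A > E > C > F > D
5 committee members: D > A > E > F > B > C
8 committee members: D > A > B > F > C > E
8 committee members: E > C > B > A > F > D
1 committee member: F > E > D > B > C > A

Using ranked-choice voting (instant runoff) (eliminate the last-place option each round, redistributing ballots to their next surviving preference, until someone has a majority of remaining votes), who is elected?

A

Round 1: A 7, E 8, F 1, B 4, C 6, D 13. Eliminate F.
Round 2: A 7, E 9, B 4, C 6, D 13. Eliminate B.
Round 3: A 11, E 9, C 6, D 13. Eliminate C.
Round 4: A 17, E 9, D 13. Eliminate E.
Round 5: A 25, D 14. A has a majority.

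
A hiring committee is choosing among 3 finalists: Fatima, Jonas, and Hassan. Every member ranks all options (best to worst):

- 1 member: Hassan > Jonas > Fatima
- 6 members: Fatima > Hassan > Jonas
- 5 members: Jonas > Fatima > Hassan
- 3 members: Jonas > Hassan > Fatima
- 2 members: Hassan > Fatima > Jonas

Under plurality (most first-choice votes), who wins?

First-place votes: Fatima 6, Jonas 8, Hassan 3.
Jonas has the most first-place votes.

Jonas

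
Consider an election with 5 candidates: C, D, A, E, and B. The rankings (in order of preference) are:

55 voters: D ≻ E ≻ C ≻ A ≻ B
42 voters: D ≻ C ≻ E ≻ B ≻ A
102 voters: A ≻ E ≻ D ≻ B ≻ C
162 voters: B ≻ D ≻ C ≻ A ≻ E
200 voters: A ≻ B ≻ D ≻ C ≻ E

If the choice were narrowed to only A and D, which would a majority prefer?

Voters preferring A to D: 302; preferring D to A: 259.
A wins the head-to-head.

A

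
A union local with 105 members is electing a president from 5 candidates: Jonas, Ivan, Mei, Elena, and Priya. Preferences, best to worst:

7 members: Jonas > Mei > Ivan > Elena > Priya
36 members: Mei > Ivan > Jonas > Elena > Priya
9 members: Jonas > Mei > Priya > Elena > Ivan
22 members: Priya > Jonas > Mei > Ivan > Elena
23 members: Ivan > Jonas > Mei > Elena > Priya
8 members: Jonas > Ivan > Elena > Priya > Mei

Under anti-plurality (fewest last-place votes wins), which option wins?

Last-place votes: Jonas 0, Ivan 9, Mei 8, Elena 22, Priya 66.
Jonas is ranked last by the fewest voters, so Jonas wins.

Jonas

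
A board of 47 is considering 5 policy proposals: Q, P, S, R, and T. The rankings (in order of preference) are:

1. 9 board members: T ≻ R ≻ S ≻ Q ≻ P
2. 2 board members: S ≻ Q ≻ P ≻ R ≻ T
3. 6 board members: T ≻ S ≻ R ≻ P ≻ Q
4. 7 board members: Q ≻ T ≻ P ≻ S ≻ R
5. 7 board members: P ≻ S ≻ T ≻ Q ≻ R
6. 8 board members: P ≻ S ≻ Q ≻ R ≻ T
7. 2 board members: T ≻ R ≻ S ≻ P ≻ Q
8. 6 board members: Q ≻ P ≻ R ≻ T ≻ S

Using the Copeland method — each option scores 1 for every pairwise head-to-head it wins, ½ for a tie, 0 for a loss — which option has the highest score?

Q: beats P and R; loses to S and T → score 2.
P: beats S and R; loses to Q and T → score 2.
S: beats Q and R; loses to P and T → score 2.
R: loses to Q, P, S, and T → score 0.
T: beats Q, P, S, and R → score 4.
T has the best pairwise record.

T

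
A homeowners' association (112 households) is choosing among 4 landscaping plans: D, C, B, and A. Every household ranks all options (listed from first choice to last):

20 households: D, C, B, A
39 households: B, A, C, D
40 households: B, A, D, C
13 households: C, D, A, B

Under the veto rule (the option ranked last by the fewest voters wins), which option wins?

Last-place votes: D 39, C 40, B 13, A 20.
B is ranked last by the fewest voters, so B wins.

B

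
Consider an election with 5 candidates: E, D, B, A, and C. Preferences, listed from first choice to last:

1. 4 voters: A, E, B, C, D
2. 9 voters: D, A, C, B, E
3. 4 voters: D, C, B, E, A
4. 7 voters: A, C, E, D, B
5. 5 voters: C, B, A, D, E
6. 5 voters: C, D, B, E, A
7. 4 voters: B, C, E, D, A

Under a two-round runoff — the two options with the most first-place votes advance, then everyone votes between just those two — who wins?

D

Round 1 first-place votes: E 0, D 13, B 4, A 11, C 10.
D and A advance.
Runoff: D is preferred to A by 22 voters; A by 16.
D wins the runoff.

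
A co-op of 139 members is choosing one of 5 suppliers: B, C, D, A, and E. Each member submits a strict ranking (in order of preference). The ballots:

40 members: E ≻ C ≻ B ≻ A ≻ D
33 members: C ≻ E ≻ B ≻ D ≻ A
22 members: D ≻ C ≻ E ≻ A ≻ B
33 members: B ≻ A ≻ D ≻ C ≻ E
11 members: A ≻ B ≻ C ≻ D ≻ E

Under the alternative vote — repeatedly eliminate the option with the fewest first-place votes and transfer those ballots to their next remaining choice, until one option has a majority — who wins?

C

Round 1: B 33, C 33, D 22, A 11, E 40. Eliminate A.
Round 2: B 44, C 33, D 22, E 40. Eliminate D.
Round 3: B 44, C 55, E 40. Eliminate E.
Round 4: B 44, C 95. C has a majority.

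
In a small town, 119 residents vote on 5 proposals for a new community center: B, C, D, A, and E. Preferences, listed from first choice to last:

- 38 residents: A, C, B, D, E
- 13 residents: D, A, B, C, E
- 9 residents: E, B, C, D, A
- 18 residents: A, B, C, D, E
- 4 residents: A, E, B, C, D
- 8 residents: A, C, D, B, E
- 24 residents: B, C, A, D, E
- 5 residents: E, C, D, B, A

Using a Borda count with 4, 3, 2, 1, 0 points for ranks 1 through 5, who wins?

B: 38·2 + 13·2 + 9·3 + 18·3 + 4·2 + 8·1 + 24·4 + 5·1 = 300
C: 38·3 + 13·1 + 9·2 + 18·2 + 4·1 + 8·3 + 24·3 + 5·3 = 296
D: 38·1 + 13·4 + 9·1 + 18·1 + 4·0 + 8·2 + 24·1 + 5·2 = 167
A: 38·4 + 13·3 + 9·0 + 18·4 + 4·4 + 8·4 + 24·2 + 5·0 = 359
E: 38·0 + 13·0 + 9·4 + 18·0 + 4·3 + 8·0 + 24·0 + 5·4 = 68
A has the highest Borda score (359).

A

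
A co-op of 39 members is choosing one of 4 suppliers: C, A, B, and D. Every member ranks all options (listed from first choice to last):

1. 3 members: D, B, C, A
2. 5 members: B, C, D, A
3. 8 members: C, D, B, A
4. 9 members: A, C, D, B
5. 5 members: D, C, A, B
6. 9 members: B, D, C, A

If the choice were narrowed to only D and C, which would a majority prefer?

C

Voters preferring D to C: 17; preferring C to D: 22.
C wins the head-to-head.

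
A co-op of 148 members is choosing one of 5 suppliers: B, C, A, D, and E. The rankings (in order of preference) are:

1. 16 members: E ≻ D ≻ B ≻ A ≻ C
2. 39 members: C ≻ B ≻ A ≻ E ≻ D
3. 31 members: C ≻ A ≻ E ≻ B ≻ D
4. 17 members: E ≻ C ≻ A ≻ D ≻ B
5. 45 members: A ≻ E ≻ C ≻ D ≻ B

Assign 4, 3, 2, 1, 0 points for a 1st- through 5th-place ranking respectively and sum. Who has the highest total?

C

B: 16·2 + 39·3 + 31·1 + 17·0 + 45·0 = 180
C: 16·0 + 39·4 + 31·4 + 17·3 + 45·2 = 421
A: 16·1 + 39·2 + 31·3 + 17·2 + 45·4 = 401
D: 16·3 + 39·0 + 31·0 + 17·1 + 45·1 = 110
E: 16·4 + 39·1 + 31·2 + 17·4 + 45·3 = 368
C has the highest Borda score (421).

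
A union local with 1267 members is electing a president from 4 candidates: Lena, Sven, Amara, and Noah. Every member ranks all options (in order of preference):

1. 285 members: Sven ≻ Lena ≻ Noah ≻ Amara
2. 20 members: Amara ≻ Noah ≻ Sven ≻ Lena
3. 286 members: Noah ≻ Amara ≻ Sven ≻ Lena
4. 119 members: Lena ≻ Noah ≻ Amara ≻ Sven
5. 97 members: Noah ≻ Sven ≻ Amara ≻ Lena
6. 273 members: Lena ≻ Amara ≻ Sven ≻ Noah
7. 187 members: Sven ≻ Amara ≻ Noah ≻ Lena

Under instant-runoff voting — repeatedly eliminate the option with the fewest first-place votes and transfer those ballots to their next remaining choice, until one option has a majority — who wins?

Sven

Round 1: Lena 392, Sven 472, Amara 20, Noah 383. Eliminate Amara.
Round 2: Lena 392, Sven 472, Noah 403. Eliminate Lena.
Round 3: Sven 745, Noah 522. Sven has a majority.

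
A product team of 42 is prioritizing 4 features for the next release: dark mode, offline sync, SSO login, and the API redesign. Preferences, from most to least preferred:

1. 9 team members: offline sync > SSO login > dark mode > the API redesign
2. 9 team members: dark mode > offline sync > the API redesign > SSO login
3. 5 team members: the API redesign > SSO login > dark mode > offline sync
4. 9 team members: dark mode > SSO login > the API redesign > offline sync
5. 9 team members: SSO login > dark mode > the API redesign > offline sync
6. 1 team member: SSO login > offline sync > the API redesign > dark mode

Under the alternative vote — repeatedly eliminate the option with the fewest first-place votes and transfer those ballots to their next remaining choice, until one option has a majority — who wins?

SSO login

Round 1: dark mode 18, offline sync 9, SSO login 10, the API redesign 5. Eliminate the API redesign.
Round 2: dark mode 18, offline sync 9, SSO login 15. Eliminate offline sync.
Round 3: dark mode 18, SSO login 24. SSO login has a majority.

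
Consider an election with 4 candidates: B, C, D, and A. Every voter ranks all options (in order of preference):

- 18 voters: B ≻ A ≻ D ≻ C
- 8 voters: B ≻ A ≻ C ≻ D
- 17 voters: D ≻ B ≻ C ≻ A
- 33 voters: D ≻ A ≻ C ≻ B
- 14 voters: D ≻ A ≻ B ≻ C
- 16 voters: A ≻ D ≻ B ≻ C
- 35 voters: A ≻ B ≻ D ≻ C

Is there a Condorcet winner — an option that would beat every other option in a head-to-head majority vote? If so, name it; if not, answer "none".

A

A vs B: 98–43 for A.
A vs C: 124–17 for A.
A vs D: 77–64 for A.
A beats every other option head-to-head.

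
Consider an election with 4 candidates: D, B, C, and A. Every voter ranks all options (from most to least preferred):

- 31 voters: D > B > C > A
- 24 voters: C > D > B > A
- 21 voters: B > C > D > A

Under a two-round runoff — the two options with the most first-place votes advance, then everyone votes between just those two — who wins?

Round 1 first-place votes: D 31, B 21, C 24, A 0.
D and C advance.
Runoff: D is preferred to C by 31 voters; C by 45.
C wins the runoff.

C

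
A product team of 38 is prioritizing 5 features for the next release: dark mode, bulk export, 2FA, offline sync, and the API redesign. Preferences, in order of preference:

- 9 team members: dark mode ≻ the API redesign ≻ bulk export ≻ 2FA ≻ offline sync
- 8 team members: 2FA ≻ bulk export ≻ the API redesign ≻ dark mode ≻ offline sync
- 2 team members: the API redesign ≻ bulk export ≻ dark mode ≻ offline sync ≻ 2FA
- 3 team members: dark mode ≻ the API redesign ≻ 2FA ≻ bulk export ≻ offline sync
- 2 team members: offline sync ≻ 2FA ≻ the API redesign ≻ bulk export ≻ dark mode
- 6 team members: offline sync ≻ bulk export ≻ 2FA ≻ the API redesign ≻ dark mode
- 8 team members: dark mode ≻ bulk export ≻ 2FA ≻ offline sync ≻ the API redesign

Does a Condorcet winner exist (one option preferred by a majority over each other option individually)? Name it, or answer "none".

dark mode

dark mode vs bulk export: 20–18 for dark mode.
dark mode vs 2FA: 22–16 for dark mode.
dark mode vs offline sync: 30–8 for dark mode.
dark mode vs the API redesign: 20–18 for dark mode.
dark mode beats every other option head-to-head.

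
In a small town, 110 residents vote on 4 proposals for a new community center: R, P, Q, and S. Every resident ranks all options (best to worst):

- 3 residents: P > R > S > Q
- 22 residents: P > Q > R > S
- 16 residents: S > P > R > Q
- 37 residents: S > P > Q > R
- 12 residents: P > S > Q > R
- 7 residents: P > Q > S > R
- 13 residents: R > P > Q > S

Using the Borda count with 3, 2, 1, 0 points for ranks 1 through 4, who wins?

R: 3·2 + 22·1 + 16·1 + 37·0 + 12·0 + 7·0 + 13·3 = 83
P: 3·3 + 22·3 + 16·2 + 37·2 + 12·3 + 7·3 + 13·2 = 264
Q: 3·0 + 22·2 + 16·0 + 37·1 + 12·1 + 7·2 + 13·1 = 120
S: 3·1 + 22·0 + 16·3 + 37·3 + 12·2 + 7·1 + 13·0 = 193
P has the highest Borda score (264).

P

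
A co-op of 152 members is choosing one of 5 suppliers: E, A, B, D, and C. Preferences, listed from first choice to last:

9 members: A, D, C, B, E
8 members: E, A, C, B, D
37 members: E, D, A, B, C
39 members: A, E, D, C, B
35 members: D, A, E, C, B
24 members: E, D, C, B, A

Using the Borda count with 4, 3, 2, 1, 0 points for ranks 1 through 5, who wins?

E

E: 9·0 + 8·4 + 37·4 + 39·3 + 35·2 + 24·4 = 463
A: 9·4 + 8·3 + 37·2 + 39·4 + 35·3 + 24·0 = 395
B: 9·1 + 8·1 + 37·1 + 39·0 + 35·0 + 24·1 = 78
D: 9·3 + 8·0 + 37·3 + 39·2 + 35·4 + 24·3 = 428
C: 9·2 + 8·2 + 37·0 + 39·1 + 35·1 + 24·2 = 156
E has the highest Borda score (463).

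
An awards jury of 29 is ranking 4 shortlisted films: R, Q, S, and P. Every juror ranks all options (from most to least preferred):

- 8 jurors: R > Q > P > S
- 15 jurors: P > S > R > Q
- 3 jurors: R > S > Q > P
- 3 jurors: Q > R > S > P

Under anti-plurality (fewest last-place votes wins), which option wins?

Last-place votes: R 0, Q 15, S 8, P 6.
R is ranked last by the fewest voters, so R wins.

R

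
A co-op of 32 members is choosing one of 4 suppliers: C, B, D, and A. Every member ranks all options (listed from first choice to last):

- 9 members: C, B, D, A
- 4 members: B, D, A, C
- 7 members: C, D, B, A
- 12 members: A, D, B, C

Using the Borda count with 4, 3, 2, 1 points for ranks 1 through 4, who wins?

C: 9·4 + 4·1 + 7·4 + 12·1 = 80
B: 9·3 + 4·4 + 7·2 + 12·2 = 81
D: 9·2 + 4·3 + 7·3 + 12·3 = 87
A: 9·1 + 4·2 + 7·1 + 12·4 = 72
D has the highest Borda score (87).

D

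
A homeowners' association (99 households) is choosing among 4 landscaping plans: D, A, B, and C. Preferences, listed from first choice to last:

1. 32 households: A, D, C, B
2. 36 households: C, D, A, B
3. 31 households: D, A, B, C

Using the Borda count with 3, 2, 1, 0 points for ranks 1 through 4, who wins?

D: 32·2 + 36·2 + 31·3 = 229
A: 32·3 + 36·1 + 31·2 = 194
B: 32·0 + 36·0 + 31·1 = 31
C: 32·1 + 36·3 + 31·0 = 140
D has the highest Borda score (229).

D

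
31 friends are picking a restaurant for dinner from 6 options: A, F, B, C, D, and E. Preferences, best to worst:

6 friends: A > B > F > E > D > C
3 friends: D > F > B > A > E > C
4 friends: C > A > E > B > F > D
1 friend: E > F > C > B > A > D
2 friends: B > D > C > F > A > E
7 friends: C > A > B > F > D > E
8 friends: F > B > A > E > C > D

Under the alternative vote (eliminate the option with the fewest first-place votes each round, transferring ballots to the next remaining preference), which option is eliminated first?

Round 1: A 6, F 8, B 2, C 11, D 3, E 1. Eliminate E.

E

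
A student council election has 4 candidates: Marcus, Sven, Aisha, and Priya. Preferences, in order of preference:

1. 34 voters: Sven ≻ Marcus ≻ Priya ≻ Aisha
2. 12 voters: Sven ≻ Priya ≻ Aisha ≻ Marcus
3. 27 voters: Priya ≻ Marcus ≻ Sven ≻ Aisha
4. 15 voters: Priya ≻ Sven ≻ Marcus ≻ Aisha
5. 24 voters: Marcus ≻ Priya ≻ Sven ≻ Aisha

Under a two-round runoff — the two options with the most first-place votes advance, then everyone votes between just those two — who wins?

Round 1 first-place votes: Marcus 24, Sven 46, Aisha 0, Priya 42.
Sven and Priya advance.
Runoff: Sven is preferred to Priya by 46 voters; Priya by 66.
Priya wins the runoff.

Priya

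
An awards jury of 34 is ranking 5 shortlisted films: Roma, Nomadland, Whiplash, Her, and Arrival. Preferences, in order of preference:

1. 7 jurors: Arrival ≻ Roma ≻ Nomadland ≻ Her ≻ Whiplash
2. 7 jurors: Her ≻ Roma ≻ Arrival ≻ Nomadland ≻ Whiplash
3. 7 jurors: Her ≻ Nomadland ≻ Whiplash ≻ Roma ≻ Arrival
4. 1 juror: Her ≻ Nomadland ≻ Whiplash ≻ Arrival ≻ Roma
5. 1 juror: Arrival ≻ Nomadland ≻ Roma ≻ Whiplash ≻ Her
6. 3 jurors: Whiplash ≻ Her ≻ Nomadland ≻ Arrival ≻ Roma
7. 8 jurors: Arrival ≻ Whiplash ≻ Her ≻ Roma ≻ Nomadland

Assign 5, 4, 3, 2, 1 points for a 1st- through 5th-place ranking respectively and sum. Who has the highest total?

Roma: 7·4 + 7·4 + 7·2 + 1·1 + 1·3 + 3·1 + 8·2 = 93
Nomadland: 7·3 + 7·2 + 7·4 + 1·4 + 1·4 + 3·3 + 8·1 = 88
Whiplash: 7·1 + 7·1 + 7·3 + 1·3 + 1·2 + 3·5 + 8·4 = 87
Her: 7·2 + 7·5 + 7·5 + 1·5 + 1·1 + 3·4 + 8·3 = 126
Arrival: 7·5 + 7·3 + 7·1 + 1·2 + 1·5 + 3·2 + 8·5 = 116
Her has the highest Borda score (126).

Her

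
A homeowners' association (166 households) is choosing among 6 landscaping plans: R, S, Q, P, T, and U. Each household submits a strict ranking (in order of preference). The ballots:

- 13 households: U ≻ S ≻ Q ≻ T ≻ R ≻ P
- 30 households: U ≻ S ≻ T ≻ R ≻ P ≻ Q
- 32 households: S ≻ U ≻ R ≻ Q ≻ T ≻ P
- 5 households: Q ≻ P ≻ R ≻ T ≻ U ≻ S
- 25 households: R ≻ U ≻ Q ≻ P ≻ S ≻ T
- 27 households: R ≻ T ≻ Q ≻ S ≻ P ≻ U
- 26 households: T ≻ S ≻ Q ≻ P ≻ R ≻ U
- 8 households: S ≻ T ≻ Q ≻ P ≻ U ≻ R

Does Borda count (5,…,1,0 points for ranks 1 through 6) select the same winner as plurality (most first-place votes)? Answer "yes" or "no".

Borda — scores: R 470, S 555, Q 386, P 195, T 428, U 456. Winner: S.
Plurality — first-place votes: R 52, S 40, Q 5, P 0, T 26, U 43. Winner: R.
The two methods disagree.

no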